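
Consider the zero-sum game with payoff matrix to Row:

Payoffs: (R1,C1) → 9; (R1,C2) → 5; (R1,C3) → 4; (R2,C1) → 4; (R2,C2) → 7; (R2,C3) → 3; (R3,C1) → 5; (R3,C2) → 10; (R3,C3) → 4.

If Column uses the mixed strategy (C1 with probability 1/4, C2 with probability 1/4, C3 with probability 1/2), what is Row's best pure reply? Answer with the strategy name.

R3

Expected payoff of R1: (1/4)·9 + (1/4)·5 + (1/2)·4 = 11/2.
Expected payoff of R2: (1/4)·4 + (1/4)·7 + (1/2)·3 = 17/4.
Expected payoff of R3: (1/4)·5 + (1/4)·10 + (1/2)·4 = 23/4.
The largest is 23/4, so Row's best response is R3.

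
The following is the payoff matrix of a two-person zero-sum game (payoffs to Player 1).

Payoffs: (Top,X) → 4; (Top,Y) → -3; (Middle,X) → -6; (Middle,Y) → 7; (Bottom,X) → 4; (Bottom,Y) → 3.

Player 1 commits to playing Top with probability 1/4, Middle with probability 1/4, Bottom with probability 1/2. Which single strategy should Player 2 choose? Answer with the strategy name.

If Player 2 plays X, Player 1's expected payoff is (1/4)·4 + (1/4)·(-6) + (1/2)·4 = 3/2.
If Player 2 plays Y, Player 1's expected payoff is (1/4)·(-3) + (1/4)·7 + (1/2)·3 = 5/2.
Player 2 minimizes Player 1's payoff; the smallest is 3/2, so the best response is X.

X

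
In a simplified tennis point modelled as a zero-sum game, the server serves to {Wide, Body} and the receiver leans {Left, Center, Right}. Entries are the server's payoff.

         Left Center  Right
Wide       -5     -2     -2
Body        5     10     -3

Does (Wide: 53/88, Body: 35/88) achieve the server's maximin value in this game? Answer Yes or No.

No

Against Left this mix gives (53/88)·(-5) + (35/88)·5 = -45/44.
Against Center this mix gives (53/88)·(-2) + (35/88)·10 = 61/22.
Against Right this mix gives (53/88)·(-2) + (35/88)·(-3) = -211/88.
The receiver will play Right, holding the server to -211/88. Shifting weight toward the row that does better against Right would raise this floor (the equalizing mix achieves -25/11 against both Right and Left), so the proposed strategy is not optimal.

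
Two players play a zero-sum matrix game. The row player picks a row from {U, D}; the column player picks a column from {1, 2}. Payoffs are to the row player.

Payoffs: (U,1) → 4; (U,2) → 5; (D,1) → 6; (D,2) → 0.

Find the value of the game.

Row minima: U → 4, D → 0; maximin = 4.
Column maxima: 1 → 6, 2 → 5; minimax = 5.
4 ≠ 5, so there is no saddle point; optimal play is mixed.
Let the row player play U with probability p. Expected payoff against 1: 4p + 6(1−p) = −2p + 6; against 2: 5p + 0(1−p) = 5p.
Setting these equal: −2p + 6 = 5p ⇒ −7p = -6 ⇒ p = 6/7, and the value is (-2)·(6/7) + 6 = 30/7.
For the column player: with q = P(1), equating U's and D's payoffs gives −q + 5 = 6q ⇒ q = 5/7.

30/7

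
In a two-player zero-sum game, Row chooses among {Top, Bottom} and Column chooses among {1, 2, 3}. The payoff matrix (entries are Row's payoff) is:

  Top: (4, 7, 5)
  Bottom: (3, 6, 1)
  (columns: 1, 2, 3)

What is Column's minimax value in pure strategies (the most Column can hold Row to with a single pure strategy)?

4

Column maxima: 1 → 4, 2 → 7, 3 → 5.
The smallest of these is 4.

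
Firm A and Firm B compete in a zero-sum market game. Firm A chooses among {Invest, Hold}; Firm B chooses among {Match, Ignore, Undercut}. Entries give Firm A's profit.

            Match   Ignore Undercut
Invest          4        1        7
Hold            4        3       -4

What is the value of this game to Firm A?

25/13

Row minima: Invest → 1, Hold → -4; maximin = 1.
Column maxima: Match → 4, Ignore → 3, Undercut → 7; minimax = 3.
1 ≠ 3, so there is no saddle point; optimal play is mixed.
Match is strictly dominated by Ignore (it gives Firm A strictly more in every row), so Firm B never plays it.
On the remaining 2×2 (Invest, Hold vs Ignore, Undercut):
Let Firm A play Invest with probability p. Expected payoff against Ignore: 1p + 3(1−p) = −2p + 3; against Undercut: 7p + (-4)(1−p) = 11p − 4.
Setting these equal: −2p + 3 = 11p − 4 ⇒ −13p = -7 ⇒ p = 7/13, and the value is (-2)·(7/13) + 3 = 25/13.
For Firm B: with q = P(Ignore), equating Invest's and Hold's payoffs gives −6q + 7 = 7q − 4 ⇒ q = 11/13.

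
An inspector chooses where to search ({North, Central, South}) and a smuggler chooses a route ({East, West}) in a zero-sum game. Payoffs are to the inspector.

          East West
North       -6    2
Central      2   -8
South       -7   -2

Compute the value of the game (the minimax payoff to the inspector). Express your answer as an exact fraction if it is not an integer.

-22/9

Row minima: North → -6, Central → -8, South → -7; maximin = -6.
Column maxima: East → 2, West → 2; minimax = 2.
-6 ≠ 2, so there is no saddle point; optimal play is mixed.
South is strictly dominated by North, so the inspector never plays it.
On the remaining 2×2 (North, Central vs East, West):
Let the inspector play North with probability p. Expected payoff against East: (-6)p + 2(1−p) = −8p + 2; against West: 2p + (-8)(1−p) = 10p − 8.
Setting these equal: −8p + 2 = 10p − 8 ⇒ −18p = -10 ⇒ p = 5/9, and the value is (-8)·(5/9) + 2 = -22/9.
For the smuggler: with q = P(East), equating North's and Central's payoffs gives −8q + 2 = 10q − 8 ⇒ q = 5/9.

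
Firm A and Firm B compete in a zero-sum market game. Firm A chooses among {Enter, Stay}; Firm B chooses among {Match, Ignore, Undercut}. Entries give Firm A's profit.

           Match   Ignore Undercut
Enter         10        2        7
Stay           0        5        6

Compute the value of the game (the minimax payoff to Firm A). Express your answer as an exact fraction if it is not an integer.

50/13

Row minima: Enter → 2, Stay → 0; maximin = 2.
Column maxima: Match → 10, Ignore → 5, Undercut → 7; minimax = 5.
2 ≠ 5, so there is no saddle point; optimal play is mixed.
Undercut is strictly dominated by Ignore (it gives Firm A strictly more in every row), so Firm B never plays it.
On the remaining 2×2 (Enter, Stay vs Match, Ignore):
Let Firm A play Enter with probability p. Expected payoff against Match: 10p + 0(1−p) = 10p; against Ignore: 2p + 5(1−p) = −3p + 5.
Setting these equal: 10p = −3p + 5 ⇒ 13p = 5 ⇒ p = 5/13, and the value is (10)·(5/13) = 50/13.
For Firm B: with q = P(Match), equating Enter's and Stay's payoffs gives 8q + 2 = −5q + 5 ⇒ q = 3/13.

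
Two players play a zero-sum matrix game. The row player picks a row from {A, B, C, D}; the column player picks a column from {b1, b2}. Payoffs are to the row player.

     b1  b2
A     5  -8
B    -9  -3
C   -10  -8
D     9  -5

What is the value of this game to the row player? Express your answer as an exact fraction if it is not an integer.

-18/5

Row minima: A → -8, B → -9, C → -10, D → -5; maximin = -5.
Column maxima: b1 → 9, b2 → -3; minimax = -3.
-5 ≠ -3, so there is no saddle point; optimal play is mixed.
A is strictly dominated by D, so the row player never plays it.
C is strictly dominated by B, so the row player never plays it.
On the remaining 2×2 (B, D vs b1, b2):
Let the row player play B with probability p. Expected payoff against b1: (-9)p + 9(1−p) = −18p + 9; against b2: (-3)p + (-5)(1−p) = 2p − 5.
Setting these equal: −18p + 9 = 2p − 5 ⇒ −20p = -14 ⇒ p = 7/10, and the value is (-18)·(7/10) + 9 = -18/5.
For the column player: with q = P(b1), equating B's and D's payoffs gives −6q − 3 = 14q − 5 ⇒ q = 1/10.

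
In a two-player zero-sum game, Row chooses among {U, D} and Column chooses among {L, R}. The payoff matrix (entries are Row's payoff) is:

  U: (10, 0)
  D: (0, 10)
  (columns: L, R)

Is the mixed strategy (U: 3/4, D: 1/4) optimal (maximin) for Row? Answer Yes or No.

No

Against L this mix gives (3/4)·10 + (1/4)·0 = 15/2.
Against R this mix gives (3/4)·0 + (1/4)·10 = 5/2.
Column will play R, holding Row to 5/2. Shifting weight toward the row that does better against R would raise this floor (the equalizing mix achieves 5 against both R and L), so the proposed strategy is not optimal.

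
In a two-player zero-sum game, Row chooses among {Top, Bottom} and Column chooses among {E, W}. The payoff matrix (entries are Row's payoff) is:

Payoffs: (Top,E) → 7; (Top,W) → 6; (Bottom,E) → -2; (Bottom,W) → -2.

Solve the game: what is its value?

Row minima: Top → 6, Bottom → -2; maximin = 6.
Column maxima: E → 7, W → 6; minimax = 6.
Since maximin = minimax = 6, there is a saddle point and the value is 6.

6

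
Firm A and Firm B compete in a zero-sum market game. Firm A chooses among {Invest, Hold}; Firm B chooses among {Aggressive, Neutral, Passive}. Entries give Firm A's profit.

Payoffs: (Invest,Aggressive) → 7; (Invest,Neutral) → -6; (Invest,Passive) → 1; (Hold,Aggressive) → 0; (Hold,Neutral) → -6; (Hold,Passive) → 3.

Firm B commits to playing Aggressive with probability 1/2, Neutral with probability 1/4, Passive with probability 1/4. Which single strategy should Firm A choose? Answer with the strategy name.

Invest

Expected payoff of Invest: (1/2)·7 + (1/4)·(-6) + (1/4)·1 = 9/4.
Expected payoff of Hold: (1/2)·0 + (1/4)·(-6) + (1/4)·3 = -3/4.
The largest is 9/4, so Firm A's best response is Invest.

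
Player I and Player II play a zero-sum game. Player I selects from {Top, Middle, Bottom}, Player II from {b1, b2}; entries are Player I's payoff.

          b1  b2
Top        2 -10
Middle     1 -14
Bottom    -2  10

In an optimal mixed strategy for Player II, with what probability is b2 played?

Row minima: Top → -10, Middle → -14, Bottom → -2; maximin = -2.
Column maxima: b1 → 2, b2 → 10; minimax = 2.
-2 ≠ 2, so there is no saddle point; optimal play is mixed.
Middle is strictly dominated by Top, so Player I never plays it.
On the remaining 2×2 (Top, Bottom vs b1, b2):
Let Player I play Top with probability p. Expected payoff against b1: 2p + (-2)(1−p) = 4p − 2; against b2: (-10)p + 10(1−p) = −20p + 10.
Setting these equal: 4p − 2 = −20p + 10 ⇒ 24p = 12 ⇒ p = 1/2, and the value is (4)·(1/2) − 2 = 0.
For Player II: with q = P(b1), equating Top's and Bottom's payoffs gives 12q − 10 = −12q + 10 ⇒ q = 5/6.

1/6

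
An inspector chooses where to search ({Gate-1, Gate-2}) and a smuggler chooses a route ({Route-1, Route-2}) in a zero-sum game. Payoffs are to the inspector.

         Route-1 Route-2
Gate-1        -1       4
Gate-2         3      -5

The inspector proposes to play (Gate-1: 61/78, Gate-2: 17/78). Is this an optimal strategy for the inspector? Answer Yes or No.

No

Against Route-1 this mix gives (61/78)·(-1) + (17/78)·3 = -5/39.
Against Route-2 this mix gives (61/78)·4 + (17/78)·(-5) = 53/26.
The smuggler will play Route-1, holding the inspector to -5/39. Shifting weight toward the row that does better against Route-1 would raise this floor (the equalizing mix achieves 7/13 against both Route-1 and Route-2), so the proposed strategy is not optimal.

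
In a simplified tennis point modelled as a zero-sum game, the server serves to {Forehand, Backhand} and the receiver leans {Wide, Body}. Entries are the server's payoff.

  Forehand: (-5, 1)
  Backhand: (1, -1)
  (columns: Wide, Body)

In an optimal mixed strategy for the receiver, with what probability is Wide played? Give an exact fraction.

1/4

Row minima: Forehand → -5, Backhand → -1; maximin = -1.
Column maxima: Wide → 1, Body → 1; minimax = 1.
-1 ≠ 1, so there is no saddle point; optimal play is mixed.
Let the server play Forehand with probability p. Expected payoff against Wide: (-5)p + 1(1−p) = −6p + 1; against Body: 1p + (-1)(1−p) = 2p − 1.
Setting these equal: −6p + 1 = 2p − 1 ⇒ −8p = -2 ⇒ p = 1/4, and the value is (-6)·(1/4) + 1 = -1/2.
For the receiver: with q = P(Wide), equating Forehand's and Backhand's payoffs gives −6q + 1 = 2q − 1 ⇒ q = 1/4.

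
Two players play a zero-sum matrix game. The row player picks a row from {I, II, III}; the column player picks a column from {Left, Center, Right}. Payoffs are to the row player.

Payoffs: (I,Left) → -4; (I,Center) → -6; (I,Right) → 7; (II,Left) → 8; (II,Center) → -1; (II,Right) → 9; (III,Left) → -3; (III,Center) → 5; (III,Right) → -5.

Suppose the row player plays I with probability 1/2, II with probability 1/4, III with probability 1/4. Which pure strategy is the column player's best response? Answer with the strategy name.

If the column player plays Left, the row player's expected payoff is (1/2)·(-4) + (1/4)·8 + (1/4)·(-3) = -3/4.
If the column player plays Center, the row player's expected payoff is (1/2)·(-6) + (1/4)·(-1) + (1/4)·5 = -2.
If the column player plays Right, the row player's expected payoff is (1/2)·7 + (1/4)·9 + (1/4)·(-5) = 9/2.
The column player minimizes the row player's payoff; the smallest is -2, so the best response is Center.

Center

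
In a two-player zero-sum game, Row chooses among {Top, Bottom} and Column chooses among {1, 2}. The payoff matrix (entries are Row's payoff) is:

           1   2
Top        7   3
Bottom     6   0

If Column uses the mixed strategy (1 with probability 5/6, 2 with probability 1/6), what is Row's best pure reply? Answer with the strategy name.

Top

Expected payoff of Top: (5/6)·7 + (1/6)·3 = 19/3.
Expected payoff of Bottom: (5/6)·6 + (1/6)·0 = 5.
The largest is 19/3, so Row's best response is Top.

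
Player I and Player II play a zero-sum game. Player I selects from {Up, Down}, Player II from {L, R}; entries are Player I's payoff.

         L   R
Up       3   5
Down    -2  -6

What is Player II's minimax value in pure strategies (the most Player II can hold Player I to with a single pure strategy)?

3

Column maxima: L → 3, R → 5.
The smallest of these is 3.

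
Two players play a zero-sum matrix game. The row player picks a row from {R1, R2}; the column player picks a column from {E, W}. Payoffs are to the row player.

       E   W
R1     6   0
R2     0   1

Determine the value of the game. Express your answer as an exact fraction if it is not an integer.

Row minima: R1 → 0, R2 → 0; maximin = 0.
Column maxima: E → 6, W → 1; minimax = 1.
0 ≠ 1, so there is no saddle point; optimal play is mixed.
Let the row player play R1 with probability p. Expected payoff against E: 6p + 0(1−p) = 6p; against W: 0p + 1(1−p) = −p + 1.
Setting these equal: 6p = −p + 1 ⇒ 7p = 1 ⇒ p = 1/7, and the value is (6)·(1/7) = 6/7.
For the column player: with q = P(E), equating R1's and R2's payoffs gives 6q = −q + 1 ⇒ q = 1/7.

6/7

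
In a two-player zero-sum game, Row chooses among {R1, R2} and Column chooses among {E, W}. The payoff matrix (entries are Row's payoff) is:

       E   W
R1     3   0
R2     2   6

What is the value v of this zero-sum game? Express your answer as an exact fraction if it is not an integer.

Row minima: R1 → 0, R2 → 2; maximin = 2.
Column maxima: E → 3, W → 6; minimax = 3.
2 ≠ 3, so there is no saddle point; optimal play is mixed.
Let Row play R1 with probability p. Expected payoff against E: 3p + 2(1−p) = p + 2; against W: 0p + 6(1−p) = −6p + 6.
Setting these equal: p + 2 = −6p + 6 ⇒ 7p = 4 ⇒ p = 4/7, and the value is (1)·(4/7) + 2 = 18/7.
For Column: with q = P(E), equating R1's and R2's payoffs gives 3q = −4q + 6 ⇒ q = 6/7.

18/7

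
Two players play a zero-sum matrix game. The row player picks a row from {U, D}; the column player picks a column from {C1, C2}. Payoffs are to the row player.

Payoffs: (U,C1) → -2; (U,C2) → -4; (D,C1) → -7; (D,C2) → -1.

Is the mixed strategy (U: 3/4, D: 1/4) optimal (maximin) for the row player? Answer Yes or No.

Yes

Against C1 this mix gives (3/4)·(-2) + (1/4)·(-7) = -13/4.
Against C2 this mix gives (3/4)·(-4) + (1/4)·(-1) = -13/4.
All of the column player's active replies (C1, C2) yield -13/4, and no column does worse for the row player. The mix makes the column player indifferent and guarantees -13/4, so it is optimal.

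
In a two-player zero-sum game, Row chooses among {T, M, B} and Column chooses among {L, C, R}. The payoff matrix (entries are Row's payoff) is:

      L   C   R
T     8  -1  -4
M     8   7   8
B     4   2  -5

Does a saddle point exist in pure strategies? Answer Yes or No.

Yes

Row minima: T → -4, M → 7, B → -5; maximin = 7.
Column maxima: L → 8, C → 7, R → 8; minimax = 7.
maximin = minimax = 7, so a saddle point exists.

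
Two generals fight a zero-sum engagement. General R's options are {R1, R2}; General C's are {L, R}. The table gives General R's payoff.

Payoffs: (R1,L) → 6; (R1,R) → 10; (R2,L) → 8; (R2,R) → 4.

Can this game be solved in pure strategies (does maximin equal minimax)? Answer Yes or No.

No

Row minima: R1 → 6, R2 → 4; maximin = 6.
Column maxima: L → 8, R → 10; minimax = 8.
6 ≠ 8, so no pure-strategy equilibrium exists.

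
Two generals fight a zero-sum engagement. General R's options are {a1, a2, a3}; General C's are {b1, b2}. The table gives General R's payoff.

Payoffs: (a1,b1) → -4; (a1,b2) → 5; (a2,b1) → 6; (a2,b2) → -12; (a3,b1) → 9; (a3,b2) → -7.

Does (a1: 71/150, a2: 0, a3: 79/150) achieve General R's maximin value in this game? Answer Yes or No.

No

Against b1 this mix gives (71/150)·(-4) + (79/150)·9 = 427/150.
Against b2 this mix gives (71/150)·5 + (79/150)·(-7) = -33/25.
General C will play b2, holding General R to -33/25. Shifting weight toward the row that does better against b2 would raise this floor (the equalizing mix achieves 17/25 against both b2 and b1), so the proposed strategy is not optimal.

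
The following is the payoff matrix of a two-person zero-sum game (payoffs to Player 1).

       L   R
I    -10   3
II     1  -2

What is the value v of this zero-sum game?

-17/16

Row minima: I → -10, II → -2; maximin = -2.
Column maxima: L → 1, R → 3; minimax = 1.
-2 ≠ 1, so there is no saddle point; optimal play is mixed.
Let Player 1 play I with probability p. Expected payoff against L: (-10)p + 1(1−p) = −11p + 1; against R: 3p + (-2)(1−p) = 5p − 2.
Setting these equal: −11p + 1 = 5p − 2 ⇒ −16p = -3 ⇒ p = 3/16, and the value is (-11)·(3/16) + 1 = -17/16.
For Player 2: with q = P(L), equating I's and II's payoffs gives −13q + 3 = 3q − 2 ⇒ q = 5/16.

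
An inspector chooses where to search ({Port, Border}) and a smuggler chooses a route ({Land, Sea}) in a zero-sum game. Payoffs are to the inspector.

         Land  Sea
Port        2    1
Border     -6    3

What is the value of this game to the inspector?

Row minima: Port → 1, Border → -6; maximin = 1.
Column maxima: Land → 2, Sea → 3; minimax = 2.
1 ≠ 2, so there is no saddle point; optimal play is mixed.
Let the inspector play Port with probability p. Expected payoff against Land: 2p + (-6)(1−p) = 8p − 6; against Sea: 1p + 3(1−p) = −2p + 3.
Setting these equal: 8p − 6 = −2p + 3 ⇒ 10p = 9 ⇒ p = 9/10, and the value is (8)·(9/10) − 6 = 6/5.
For the smuggler: with q = P(Land), equating Port's and Border's payoffs gives q + 1 = −9q + 3 ⇒ q = 1/5.

6/5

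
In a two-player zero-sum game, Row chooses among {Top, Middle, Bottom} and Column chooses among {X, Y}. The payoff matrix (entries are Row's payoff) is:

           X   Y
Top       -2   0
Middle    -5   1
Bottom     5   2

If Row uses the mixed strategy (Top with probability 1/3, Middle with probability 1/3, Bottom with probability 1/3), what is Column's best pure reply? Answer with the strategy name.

If Column plays X, Row's expected payoff is (1/3)·(-2) + (1/3)·(-5) + (1/3)·5 = -2/3.
If Column plays Y, Row's expected payoff is (1/3)·0 + (1/3)·1 + (1/3)·2 = 1.
Column minimizes Row's payoff; the smallest is -2/3, so the best response is X.

X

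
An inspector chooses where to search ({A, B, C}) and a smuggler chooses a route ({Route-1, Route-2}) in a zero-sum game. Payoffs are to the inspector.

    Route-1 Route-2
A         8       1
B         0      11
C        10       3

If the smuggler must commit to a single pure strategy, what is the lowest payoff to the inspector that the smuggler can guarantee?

10

Column maxima: Route-1 → 10, Route-2 → 11.
The smallest of these is 10.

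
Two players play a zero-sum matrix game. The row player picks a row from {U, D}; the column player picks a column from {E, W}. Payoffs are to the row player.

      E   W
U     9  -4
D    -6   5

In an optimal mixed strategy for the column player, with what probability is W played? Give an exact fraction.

Row minima: U → -4, D → -6; maximin = -4.
Column maxima: E → 9, W → 5; minimax = 5.
-4 ≠ 5, so there is no saddle point; optimal play is mixed.
Let the row player play U with probability p. Expected payoff against E: 9p + (-6)(1−p) = 15p − 6; against W: (-4)p + 5(1−p) = −9p + 5.
Setting these equal: 15p − 6 = −9p + 5 ⇒ 24p = 11 ⇒ p = 11/24, and the value is (15)·(11/24) − 6 = 7/8.
For the column player: with q = P(E), equating U's and D's payoffs gives 13q − 4 = −11q + 5 ⇒ q = 3/8.

5/8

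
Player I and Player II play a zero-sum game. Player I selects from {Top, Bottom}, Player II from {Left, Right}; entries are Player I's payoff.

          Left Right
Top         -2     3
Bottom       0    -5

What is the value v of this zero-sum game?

-1

Row minima: Top → -2, Bottom → -5; maximin = -2.
Column maxima: Left → 0, Right → 3; minimax = 0.
-2 ≠ 0, so there is no saddle point; optimal play is mixed.
Let Player I play Top with probability p. Expected payoff against Left: (-2)p + 0(1−p) = −2p; against Right: 3p + (-5)(1−p) = 8p − 5.
Setting these equal: −2p = 8p − 5 ⇒ −10p = -5 ⇒ p = 1/2, and the value is (-2)·(1/2) = -1.
For Player II: with q = P(Left), equating Top's and Bottom's payoffs gives −5q + 3 = 5q − 5 ⇒ q = 4/5.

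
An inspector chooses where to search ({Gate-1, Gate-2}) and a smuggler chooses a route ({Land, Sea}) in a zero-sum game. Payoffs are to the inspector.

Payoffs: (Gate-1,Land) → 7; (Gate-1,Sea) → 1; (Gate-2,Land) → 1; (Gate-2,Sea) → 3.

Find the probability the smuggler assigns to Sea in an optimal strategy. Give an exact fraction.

3/4

Row minima: Gate-1 → 1, Gate-2 → 1; maximin = 1.
Column maxima: Land → 7, Sea → 3; minimax = 3.
1 ≠ 3, so there is no saddle point; optimal play is mixed.
Let the inspector play Gate-1 with probability p. Expected payoff against Land: 7p + 1(1−p) = 6p + 1; against Sea: 1p + 3(1−p) = −2p + 3.
Setting these equal: 6p + 1 = −2p + 3 ⇒ 8p = 2 ⇒ p = 1/4, and the value is (6)·(1/4) + 1 = 5/2.
For the smuggler: with q = P(Land), equating Gate-1's and Gate-2's payoffs gives 6q + 1 = −2q + 3 ⇒ q = 1/4.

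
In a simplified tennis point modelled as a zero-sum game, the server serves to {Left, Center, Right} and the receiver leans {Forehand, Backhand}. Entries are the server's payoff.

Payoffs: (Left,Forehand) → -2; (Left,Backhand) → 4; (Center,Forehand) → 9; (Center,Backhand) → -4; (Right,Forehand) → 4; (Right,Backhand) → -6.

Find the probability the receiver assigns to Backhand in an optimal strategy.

Row minima: Left → -2, Center → -4, Right → -6; maximin = -2.
Column maxima: Forehand → 9, Backhand → 4; minimax = 4.
-2 ≠ 4, so there is no saddle point; optimal play is mixed.
Right is strictly dominated by Center, so the server never plays it.
On the remaining 2×2 (Left, Center vs Forehand, Backhand):
Let the server play Left with probability p. Expected payoff against Forehand: (-2)p + 9(1−p) = −11p + 9; against Backhand: 4p + (-4)(1−p) = 8p − 4.
Setting these equal: −11p + 9 = 8p − 4 ⇒ −19p = -13 ⇒ p = 13/19, and the value is (-11)·(13/19) + 9 = 28/19.
For the receiver: with q = P(Forehand), equating Left's and Center's payoffs gives −6q + 4 = 13q − 4 ⇒ q = 8/19.

11/19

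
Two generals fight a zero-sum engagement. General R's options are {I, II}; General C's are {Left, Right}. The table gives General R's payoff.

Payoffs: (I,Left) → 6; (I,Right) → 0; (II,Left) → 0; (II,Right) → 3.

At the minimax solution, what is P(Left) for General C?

1/3

Row minima: I → 0, II → 0; maximin = 0.
Column maxima: Left → 6, Right → 3; minimax = 3.
0 ≠ 3, so there is no saddle point; optimal play is mixed.
Let General R play I with probability p. Expected payoff against Left: 6p + 0(1−p) = 6p; against Right: 0p + 3(1−p) = −3p + 3.
Setting these equal: 6p = −3p + 3 ⇒ 9p = 3 ⇒ p = 1/3, and the value is (6)·(1/3) = 2.
For General C: with q = P(Left), equating I's and II's payoffs gives 6q = −3q + 3 ⇒ q = 1/3.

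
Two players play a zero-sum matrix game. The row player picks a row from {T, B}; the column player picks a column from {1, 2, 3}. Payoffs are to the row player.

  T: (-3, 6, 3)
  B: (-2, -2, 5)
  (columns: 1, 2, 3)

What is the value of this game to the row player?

Row minima: T → -3, B → -2; maximin = -2.
Column maxima: 1 → -2, 2 → 6, 3 → 5; minimax = -2.
Since maximin = minimax = -2, there is a saddle point and the value is -2.

-2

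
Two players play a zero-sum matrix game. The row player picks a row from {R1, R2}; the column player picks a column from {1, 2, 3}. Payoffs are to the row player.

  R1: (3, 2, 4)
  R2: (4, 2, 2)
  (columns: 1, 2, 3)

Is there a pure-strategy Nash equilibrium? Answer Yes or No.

Yes

Row minima: R1 → 2, R2 → 2; maximin = 2.
Column maxima: 1 → 4, 2 → 2, 3 → 4; minimax = 2.
maximin = minimax = 2, so a saddle point exists.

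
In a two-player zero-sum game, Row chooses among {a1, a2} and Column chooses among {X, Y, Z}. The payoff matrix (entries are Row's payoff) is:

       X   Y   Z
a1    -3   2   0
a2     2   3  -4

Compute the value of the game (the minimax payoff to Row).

-4/3

Row minima: a1 → -3, a2 → -4; maximin = -3.
Column maxima: X → 2, Y → 3, Z → 0; minimax = 0.
-3 ≠ 0, so there is no saddle point; optimal play is mixed.
Y is strictly dominated by X (it gives Row strictly more in every row), so Column never plays it.
On the remaining 2×2 (a1, a2 vs X, Z):
Let Row play a1 with probability p. Expected payoff against X: (-3)p + 2(1−p) = −5p + 2; against Z: 0p + (-4)(1−p) = 4p − 4.
Setting these equal: −5p + 2 = 4p − 4 ⇒ −9p = -6 ⇒ p = 2/3, and the value is (-5)·(2/3) + 2 = -4/3.
For Column: with q = P(X), equating a1's and a2's payoffs gives −3q = 6q − 4 ⇒ q = 4/9.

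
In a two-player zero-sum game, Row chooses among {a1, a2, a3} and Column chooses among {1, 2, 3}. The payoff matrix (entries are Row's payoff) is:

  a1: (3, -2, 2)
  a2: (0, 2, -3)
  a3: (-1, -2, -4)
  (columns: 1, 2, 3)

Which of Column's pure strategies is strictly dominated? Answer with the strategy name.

3 holds Row's payoff strictly below 1 in every row: 2 < 3, -3 < 0, -4 < -1.
So 1 is strictly dominated for Column.

1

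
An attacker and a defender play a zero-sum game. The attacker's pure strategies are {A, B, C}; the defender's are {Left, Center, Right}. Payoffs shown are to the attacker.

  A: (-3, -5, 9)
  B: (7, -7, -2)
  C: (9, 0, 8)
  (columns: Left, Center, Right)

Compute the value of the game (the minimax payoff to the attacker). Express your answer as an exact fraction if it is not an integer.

0

Row minima: A → -5, B → -7, C → 0; maximin = 0.
Column maxima: Left → 9, Center → 0, Right → 9; minimax = 0.
Since maximin = minimax = 0, there is a saddle point and the value is 0.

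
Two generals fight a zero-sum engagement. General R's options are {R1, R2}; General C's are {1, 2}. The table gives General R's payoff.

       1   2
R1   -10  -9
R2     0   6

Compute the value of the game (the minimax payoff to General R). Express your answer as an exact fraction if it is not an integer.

Row minima: R1 → -10, R2 → 0; maximin = 0.
Column maxima: 1 → 0, 2 → 6; minimax = 0.
Since maximin = minimax = 0, there is a saddle point and the value is 0.

0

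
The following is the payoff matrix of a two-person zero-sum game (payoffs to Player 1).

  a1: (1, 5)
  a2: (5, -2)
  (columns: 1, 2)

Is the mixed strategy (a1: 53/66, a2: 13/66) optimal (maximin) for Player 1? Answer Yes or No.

Against 1 this mix gives (53/66)·1 + (13/66)·5 = 59/33.
Against 2 this mix gives (53/66)·5 + (13/66)·(-2) = 239/66.
Player 2 will play 1, holding Player 1 to 59/33. Shifting weight toward the row that does better against 1 would raise this floor (the equalizing mix achieves 27/11 against both 1 and 2), so the proposed strategy is not optimal.

No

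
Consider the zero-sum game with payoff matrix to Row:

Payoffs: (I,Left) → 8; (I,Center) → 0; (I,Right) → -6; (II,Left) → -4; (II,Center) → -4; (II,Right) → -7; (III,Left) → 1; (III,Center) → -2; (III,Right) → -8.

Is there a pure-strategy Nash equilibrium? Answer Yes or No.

Yes

Row minima: I → -6, II → -7, III → -8; maximin = -6.
Column maxima: Left → 8, Center → 0, Right → -6; minimax = -6.
maximin = minimax = -6, so a saddle point exists.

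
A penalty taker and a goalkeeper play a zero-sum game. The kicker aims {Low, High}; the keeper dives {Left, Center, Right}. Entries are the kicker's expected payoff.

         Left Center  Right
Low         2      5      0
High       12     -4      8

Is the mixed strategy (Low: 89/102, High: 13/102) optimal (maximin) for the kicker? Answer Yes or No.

No

Against Left this mix gives (89/102)·2 + (13/102)·12 = 167/51.
Against Center this mix gives (89/102)·5 + (13/102)·(-4) = 131/34.
Against Right this mix gives (89/102)·0 + (13/102)·8 = 52/51.
The keeper will play Right, holding the kicker to 52/51. Shifting weight toward the row that does better against Right would raise this floor (the equalizing mix achieves 40/17 against both Right and Center), so the proposed strategy is not optimal.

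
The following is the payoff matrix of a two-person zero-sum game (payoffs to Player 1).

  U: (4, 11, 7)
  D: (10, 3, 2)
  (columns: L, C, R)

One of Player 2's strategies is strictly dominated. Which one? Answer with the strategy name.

R holds Player 1's payoff strictly below C in every row: 7 < 11, 2 < 3.
So C is strictly dominated for Player 2.

C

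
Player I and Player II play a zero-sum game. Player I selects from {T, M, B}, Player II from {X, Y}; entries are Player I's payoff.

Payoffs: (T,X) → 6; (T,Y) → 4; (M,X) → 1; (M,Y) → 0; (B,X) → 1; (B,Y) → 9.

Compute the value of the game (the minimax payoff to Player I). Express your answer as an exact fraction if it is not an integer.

5

Row minima: T → 4, M → 0, B → 1; maximin = 4.
Column maxima: X → 6, Y → 9; minimax = 6.
4 ≠ 6, so there is no saddle point; optimal play is mixed.
M is strictly dominated by T, so Player I never plays it.
On the remaining 2×2 (T, B vs X, Y):
Let Player I play T with probability p. Expected payoff against X: 6p + 1(1−p) = 5p + 1; against Y: 4p + 9(1−p) = −5p + 9.
Setting these equal: 5p + 1 = −5p + 9 ⇒ 10p = 8 ⇒ p = 4/5, and the value is (5)·(4/5) + 1 = 5.
For Player II: with q = P(X), equating T's and B's payoffs gives 2q + 4 = −8q + 9 ⇒ q = 1/2.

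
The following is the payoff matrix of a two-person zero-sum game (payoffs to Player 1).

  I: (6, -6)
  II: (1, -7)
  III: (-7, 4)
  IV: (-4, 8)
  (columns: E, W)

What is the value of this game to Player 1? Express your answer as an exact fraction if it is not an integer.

Row minima: I → -6, II → -7, III → -7, IV → -4; maximin = -4.
Column maxima: E → 6, W → 8; minimax = 6.
-4 ≠ 6, so there is no saddle point; optimal play is mixed.
II is strictly dominated by I, so Player 1 never plays it.
III is strictly dominated by IV, so Player 1 never plays it.
On the remaining 2×2 (I, IV vs E, W):
Let Player 1 play I with probability p. Expected payoff against E: 6p + (-4)(1−p) = 10p − 4; against W: (-6)p + 8(1−p) = −14p + 8.
Setting these equal: 10p − 4 = −14p + 8 ⇒ 24p = 12 ⇒ p = 1/2, and the value is (10)·(1/2) − 4 = 1.
For Player 2: with q = P(E), equating I's and IV's payoffs gives 12q − 6 = −12q + 8 ⇒ q = 7/12.

1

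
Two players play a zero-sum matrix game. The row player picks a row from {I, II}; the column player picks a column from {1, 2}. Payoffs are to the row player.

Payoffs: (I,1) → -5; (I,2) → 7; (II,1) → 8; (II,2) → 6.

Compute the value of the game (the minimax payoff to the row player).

Row minima: I → -5, II → 6; maximin = 6.
Column maxima: 1 → 8, 2 → 7; minimax = 7.
6 ≠ 7, so there is no saddle point; optimal play is mixed.
Let the row player play I with probability p. Expected payoff against 1: (-5)p + 8(1−p) = −13p + 8; against 2: 7p + 6(1−p) = p + 6.
Setting these equal: −13p + 8 = p + 6 ⇒ −14p = -2 ⇒ p = 1/7, and the value is (-13)·(1/7) + 8 = 43/7.
For the column player: with q = P(1), equating I's and II's payoffs gives −12q + 7 = 2q + 6 ⇒ q = 1/14.

43/7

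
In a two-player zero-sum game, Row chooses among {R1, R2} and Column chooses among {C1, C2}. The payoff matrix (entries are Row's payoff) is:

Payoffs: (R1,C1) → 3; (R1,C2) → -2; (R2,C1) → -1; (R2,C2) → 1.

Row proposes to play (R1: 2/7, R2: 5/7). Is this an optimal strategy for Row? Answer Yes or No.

Yes

Against C1 this mix gives (2/7)·3 + (5/7)·(-1) = 1/7.
Against C2 this mix gives (2/7)·(-2) + (5/7)·1 = 1/7.
All of Column's active replies (C1, C2) yield 1/7, and no column does worse for Row. The mix makes Column indifferent and guarantees 1/7, so it is optimal.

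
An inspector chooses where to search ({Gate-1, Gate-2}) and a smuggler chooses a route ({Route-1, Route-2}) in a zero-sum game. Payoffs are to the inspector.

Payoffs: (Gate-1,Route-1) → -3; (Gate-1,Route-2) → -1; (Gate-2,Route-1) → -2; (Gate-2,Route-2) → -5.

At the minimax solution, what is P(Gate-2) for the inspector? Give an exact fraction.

2/5

Row minima: Gate-1 → -3, Gate-2 → -5; maximin = -3.
Column maxima: Route-1 → -2, Route-2 → -1; minimax = -2.
-3 ≠ -2, so there is no saddle point; optimal play is mixed.
Let the inspector play Gate-1 with probability p. Expected payoff against Route-1: (-3)p + (-2)(1−p) = −p − 2; against Route-2: (-1)p + (-5)(1−p) = 4p − 5.
Setting these equal: −p − 2 = 4p − 5 ⇒ −5p = -3 ⇒ p = 3/5, and the value is (-1)·(3/5) − 2 = -13/5.
For the smuggler: with q = P(Route-1), equating Gate-1's and Gate-2's payoffs gives −2q − 1 = 3q − 5 ⇒ q = 4/5.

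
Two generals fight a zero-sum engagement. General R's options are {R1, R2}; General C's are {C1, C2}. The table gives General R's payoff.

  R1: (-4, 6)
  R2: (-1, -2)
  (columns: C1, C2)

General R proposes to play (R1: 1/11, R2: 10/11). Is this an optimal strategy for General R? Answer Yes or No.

Against C1 this mix gives (1/11)·(-4) + (10/11)·(-1) = -14/11.
Against C2 this mix gives (1/11)·6 + (10/11)·(-2) = -14/11.
All of General C's active replies (C1, C2) yield -14/11, and no column does worse for General R. The mix makes General C indifferent and guarantees -14/11, so it is optimal.

Yes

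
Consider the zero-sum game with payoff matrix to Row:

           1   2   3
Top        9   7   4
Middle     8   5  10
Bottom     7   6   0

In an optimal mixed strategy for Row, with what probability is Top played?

Row minima: Top → 4, Middle → 5, Bottom → 0; maximin = 5.
Column maxima: 1 → 9, 2 → 7, 3 → 10; minimax = 7.
5 ≠ 7, so there is no saddle point; optimal play is mixed.
Bottom is strictly dominated by Top, so Row never plays it.
1 is strictly dominated by 2 (it gives Row strictly more in every row), so Column never plays it.
On the remaining 2×2 (Top, Middle vs 2, 3):
Let Row play Top with probability p. Expected payoff against 2: 7p + 5(1−p) = 2p + 5; against 3: 4p + 10(1−p) = −6p + 10.
Setting these equal: 2p + 5 = −6p + 10 ⇒ 8p = 5 ⇒ p = 5/8, and the value is (2)·(5/8) + 5 = 25/4.
For Column: with q = P(2), equating Top's and Middle's payoffs gives 3q + 4 = −5q + 10 ⇒ q = 3/4.

5/8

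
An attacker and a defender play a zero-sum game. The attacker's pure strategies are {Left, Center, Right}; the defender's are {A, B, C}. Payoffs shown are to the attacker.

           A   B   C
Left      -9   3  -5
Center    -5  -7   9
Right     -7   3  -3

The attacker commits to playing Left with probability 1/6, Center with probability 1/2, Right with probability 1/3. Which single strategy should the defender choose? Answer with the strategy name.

A

If the defender plays A, the attacker's expected payoff is (1/6)·(-9) + (1/2)·(-5) + (1/3)·(-7) = -19/3.
If the defender plays B, the attacker's expected payoff is (1/6)·3 + (1/2)·(-7) + (1/3)·3 = -2.
If the defender plays C, the attacker's expected payoff is (1/6)·(-5) + (1/2)·9 + (1/3)·(-3) = 8/3.
The defender minimizes the attacker's payoff; the smallest is -19/3, so the best response is A.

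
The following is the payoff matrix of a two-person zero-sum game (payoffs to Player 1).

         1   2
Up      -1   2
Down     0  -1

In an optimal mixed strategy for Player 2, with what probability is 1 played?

Row minima: Up → -1, Down → -1; maximin = -1.
Column maxima: 1 → 0, 2 → 2; minimax = 0.
-1 ≠ 0, so there is no saddle point; optimal play is mixed.
Let Player 1 play Up with probability p. Expected payoff against 1: (-1)p + 0(1−p) = −p; against 2: 2p + (-1)(1−p) = 3p − 1.
Setting these equal: −p = 3p − 1 ⇒ −4p = -1 ⇒ p = 1/4, and the value is (-1)·(1/4) = -1/4.
For Player 2: with q = P(1), equating Up's and Down's payoffs gives −3q + 2 = q − 1 ⇒ q = 3/4.

3/4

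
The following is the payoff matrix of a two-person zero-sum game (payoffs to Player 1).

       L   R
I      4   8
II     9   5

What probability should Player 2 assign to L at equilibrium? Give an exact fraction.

3/8

Row minima: I → 4, II → 5; maximin = 5.
Column maxima: L → 9, R → 8; minimax = 8.
5 ≠ 8, so there is no saddle point; optimal play is mixed.
Let Player 1 play I with probability p. Expected payoff against L: 4p + 9(1−p) = −5p + 9; against R: 8p + 5(1−p) = 3p + 5.
Setting these equal: −5p + 9 = 3p + 5 ⇒ −8p = -4 ⇒ p = 1/2, and the value is (-5)·(1/2) + 9 = 13/2.
For Player 2: with q = P(L), equating I's and II's payoffs gives −4q + 8 = 4q + 5 ⇒ q = 3/8.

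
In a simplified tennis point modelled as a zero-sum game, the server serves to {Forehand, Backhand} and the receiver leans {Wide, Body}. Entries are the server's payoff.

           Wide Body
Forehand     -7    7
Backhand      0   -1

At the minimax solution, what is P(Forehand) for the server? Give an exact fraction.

1/15

Row minima: Forehand → -7, Backhand → -1; maximin = -1.
Column maxima: Wide → 0, Body → 7; minimax = 0.
-1 ≠ 0, so there is no saddle point; optimal play is mixed.
Let the server play Forehand with probability p. Expected payoff against Wide: (-7)p + 0(1−p) = −7p; against Body: 7p + (-1)(1−p) = 8p − 1.
Setting these equal: −7p = 8p − 1 ⇒ −15p = -1 ⇒ p = 1/15, and the value is (-7)·(1/15) = -7/15.
For the receiver: with q = P(Wide), equating Forehand's and Backhand's payoffs gives −14q + 7 = q − 1 ⇒ q = 8/15.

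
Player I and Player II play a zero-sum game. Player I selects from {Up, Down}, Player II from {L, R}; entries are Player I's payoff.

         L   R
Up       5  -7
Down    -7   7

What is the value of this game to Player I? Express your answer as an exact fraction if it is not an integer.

-7/13

Row minima: Up → -7, Down → -7; maximin = -7.
Column maxima: L → 5, R → 7; minimax = 5.
-7 ≠ 5, so there is no saddle point; optimal play is mixed.
Let Player I play Up with probability p. Expected payoff against L: 5p + (-7)(1−p) = 12p − 7; against R: (-7)p + 7(1−p) = −14p + 7.
Setting these equal: 12p − 7 = −14p + 7 ⇒ 26p = 14 ⇒ p = 7/13, and the value is (12)·(7/13) − 7 = -7/13.
For Player II: with q = P(L), equating Up's and Down's payoffs gives 12q − 7 = −14q + 7 ⇒ q = 7/13.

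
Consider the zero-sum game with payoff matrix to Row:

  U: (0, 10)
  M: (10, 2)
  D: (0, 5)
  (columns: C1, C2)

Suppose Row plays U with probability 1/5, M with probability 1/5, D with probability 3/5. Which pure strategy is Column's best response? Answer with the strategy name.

If Column plays C1, Row's expected payoff is (1/5)·0 + (1/5)·10 + (3/5)·0 = 2.
If Column plays C2, Row's expected payoff is (1/5)·10 + (1/5)·2 + (3/5)·5 = 27/5.
Column minimizes Row's payoff; the smallest is 2, so the best response is C1.

C1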